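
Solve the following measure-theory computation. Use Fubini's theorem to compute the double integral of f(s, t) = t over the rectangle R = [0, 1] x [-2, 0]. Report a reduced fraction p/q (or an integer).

f(s, t) is a tensor product of a function of s and a function of t, and both factors are bounded continuous (hence Lebesgue integrable) on the rectangle, so Fubini's theorem applies:
  integral_R f d(m x m) = (integral_a1^b1 1 ds) * (integral_a2^b2 t dt).
Inner integral in s: integral_{0}^{1} 1 ds = (1^1 - 0^1)/1
  = 1.
Inner integral in t: integral_{-2}^{0} t dt = (0^2 - (-2)^2)/2
  = -2.
Product: (1) * (-2) = -2.

-2


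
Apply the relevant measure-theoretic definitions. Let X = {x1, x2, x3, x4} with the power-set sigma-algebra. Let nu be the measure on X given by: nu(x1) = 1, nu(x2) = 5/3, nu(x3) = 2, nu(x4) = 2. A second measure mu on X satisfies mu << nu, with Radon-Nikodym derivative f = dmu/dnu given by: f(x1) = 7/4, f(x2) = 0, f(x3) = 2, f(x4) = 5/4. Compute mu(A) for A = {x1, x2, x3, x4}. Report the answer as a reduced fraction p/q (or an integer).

By the defining property of the Radon-Nikodym derivative, for every measurable set A,
  mu(A) = integral_A f dnu.
Since nu is a discrete measure concentrated on the atoms of X, the integral over A reduces to the sum
  mu(A) = sum_{x in A} f(x) * nu({x}).
Computing each term:
  x1: f(x1) * nu(x1) = 7/4 * 1 = 7/4.
  x2: f(x2) * nu(x2) = 0 * 5/3 = 0.
  x3: f(x3) * nu(x3) = 2 * 2 = 4.
  x4: f(x4) * nu(x4) = 5/4 * 2 = 5/2.
Summing: mu(A) = 7/4 + 0 + 4 + 5/2 = 33/4.

33/4


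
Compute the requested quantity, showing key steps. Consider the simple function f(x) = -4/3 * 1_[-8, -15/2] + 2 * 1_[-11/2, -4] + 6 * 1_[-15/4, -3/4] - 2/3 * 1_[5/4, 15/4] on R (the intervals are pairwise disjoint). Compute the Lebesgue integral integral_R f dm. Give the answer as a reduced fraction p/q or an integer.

For a simple function f = sum_i c_i * 1_{A_i} with disjoint A_i,
  integral f dm = sum_i c_i * m(A_i).
Lengths of the A_i:
  m(A_1) = -15/2 - (-8) = 1/2.
  m(A_2) = -4 - (-11/2) = 3/2.
  m(A_3) = -3/4 - (-15/4) = 3.
  m(A_4) = 15/4 - 5/4 = 5/2.
Contributions c_i * m(A_i):
  (-4/3) * (1/2) = -2/3.
  (2) * (3/2) = 3.
  (6) * (3) = 18.
  (-2/3) * (5/2) = -5/3.
Total: -2/3 + 3 + 18 - 5/3 = 56/3.

56/3


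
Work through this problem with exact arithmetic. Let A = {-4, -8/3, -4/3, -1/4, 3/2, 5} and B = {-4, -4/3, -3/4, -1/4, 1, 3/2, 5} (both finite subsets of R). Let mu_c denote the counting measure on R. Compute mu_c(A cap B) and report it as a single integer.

Counting measure on a finite set equals cardinality. mu_c(A cap B) = |A cap B| (elements appearing in both).
Enumerating the elements of A that also lie in B gives 5 element(s).
So mu_c(A cap B) = 5.

5


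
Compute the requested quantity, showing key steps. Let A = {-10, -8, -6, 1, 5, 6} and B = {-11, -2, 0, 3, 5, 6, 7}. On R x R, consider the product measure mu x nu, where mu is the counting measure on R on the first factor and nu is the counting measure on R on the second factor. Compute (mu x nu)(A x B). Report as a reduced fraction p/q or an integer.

For a measurable rectangle A x B, the product measure satisfies
  (mu x nu)(A x B) = mu(A) * nu(B).
  mu(A) = 6.
  nu(B) = 7.
  (mu x nu)(A x B) = 6 * 7 = 42.

42


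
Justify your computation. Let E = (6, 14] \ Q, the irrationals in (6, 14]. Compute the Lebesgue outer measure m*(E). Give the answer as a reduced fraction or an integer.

The interval I = (6, 14] has m(I) = 14 - 6 = 8 (endpoints are measure-zero, so open/closed/half-open agree). Write I = (I cap Q) u (I \ Q). The rationals in I are countable, so m*(I cap Q) = 0 (cover each rational by intervals whose total length is arbitrarily small). By countable subadditivity m*(I) <= m*(I cap Q) + m*(I \ Q), hence m*(I \ Q) >= m(I) = 8. The reverse inequality m*(I \ Q) <= m*(I) = 8 is trivial since (I \ Q) is a subset of I. Therefore m*(I \ Q) = 8.

8


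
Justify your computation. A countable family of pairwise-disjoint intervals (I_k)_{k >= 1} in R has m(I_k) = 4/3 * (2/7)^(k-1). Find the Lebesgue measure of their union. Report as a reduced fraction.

By countable additivity of the Lebesgue measure on pairwise disjoint measurable sets,
  m(union_{k >= 1} I_k) = sum_{k >= 1} m(I_k) = sum_{k >= 1} a * r^(k-1),
  with a = 4/3 and r = 2/7.
Since 0 < r = 2/7 < 1, the geometric series converges:
  sum_{k >= 1} a * r^(k-1) = a / (1 - r).
  = 4/3 / (1 - 2/7)
  = 4/3 / (5/7)
  = 28/15.

28/15


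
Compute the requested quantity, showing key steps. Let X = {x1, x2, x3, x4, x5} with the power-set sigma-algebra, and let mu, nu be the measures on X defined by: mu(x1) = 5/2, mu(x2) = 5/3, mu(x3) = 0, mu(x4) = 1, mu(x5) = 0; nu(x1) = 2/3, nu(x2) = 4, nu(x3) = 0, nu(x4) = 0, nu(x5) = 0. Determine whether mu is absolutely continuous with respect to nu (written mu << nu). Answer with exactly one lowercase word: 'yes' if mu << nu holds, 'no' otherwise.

mu << nu means: every nu-null measurable set is also mu-null; equivalently, for every atom x, if nu({x}) = 0 then mu({x}) = 0.
Checking each atom:
  x1: nu = 2/3 > 0 -> no constraint.
  x2: nu = 4 > 0 -> no constraint.
  x3: nu = 0, mu = 0 -> consistent with mu << nu.
  x4: nu = 0, mu = 1 > 0 -> violates mu << nu.
  x5: nu = 0, mu = 0 -> consistent with mu << nu.
The atom(s) x4 violate the condition (nu = 0 but mu > 0). Therefore mu is NOT absolutely continuous w.r.t. nu.

no


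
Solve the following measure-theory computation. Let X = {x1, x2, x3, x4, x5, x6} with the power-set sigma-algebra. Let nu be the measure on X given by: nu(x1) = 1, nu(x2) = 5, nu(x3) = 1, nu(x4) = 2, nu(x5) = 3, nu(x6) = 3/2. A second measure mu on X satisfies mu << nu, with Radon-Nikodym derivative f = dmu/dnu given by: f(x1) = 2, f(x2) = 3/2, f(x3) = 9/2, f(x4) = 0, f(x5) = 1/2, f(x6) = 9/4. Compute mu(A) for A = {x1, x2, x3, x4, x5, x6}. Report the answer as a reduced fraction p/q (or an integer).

By the defining property of the Radon-Nikodym derivative, for every measurable set A,
  mu(A) = integral_A f dnu.
Since nu is a discrete measure concentrated on the atoms of X, the integral over A reduces to the sum
  mu(A) = sum_{x in A} f(x) * nu({x}).
Computing each term:
  x1: f(x1) * nu(x1) = 2 * 1 = 2.
  x2: f(x2) * nu(x2) = 3/2 * 5 = 15/2.
  x3: f(x3) * nu(x3) = 9/2 * 1 = 9/2.
  x4: f(x4) * nu(x4) = 0 * 2 = 0.
  x5: f(x5) * nu(x5) = 1/2 * 3 = 3/2.
  x6: f(x6) * nu(x6) = 9/4 * 3/2 = 27/8.
Summing: mu(A) = 2 + 15/2 + 9/2 + 0 + 3/2 + 27/8 = 151/8.

151/8


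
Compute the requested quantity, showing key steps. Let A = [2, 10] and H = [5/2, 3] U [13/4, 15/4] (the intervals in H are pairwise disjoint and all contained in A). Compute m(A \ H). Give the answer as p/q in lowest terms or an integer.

The ambient interval has length m(A) = 10 - 2 = 8.
Since the holes are disjoint and sit inside A, by finite additivity
  m(H) = sum_i (b_i - a_i), and m(A \ H) = m(A) - m(H).
Computing the hole measures:
  m(H_1) = 3 - 5/2 = 1/2.
  m(H_2) = 15/4 - 13/4 = 1/2.
Summed: m(H) = 1/2 + 1/2 = 1.
So m(A \ H) = 8 - 1 = 7.

7


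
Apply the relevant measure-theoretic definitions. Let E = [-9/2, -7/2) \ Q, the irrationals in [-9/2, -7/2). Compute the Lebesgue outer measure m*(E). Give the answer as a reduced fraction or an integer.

The interval I = [-9/2, -7/2) has m(I) = -7/2 - (-9/2) = 1 (endpoints are measure-zero, so open/closed/half-open agree). Write I = (I cap Q) u (I \ Q). The rationals in I are countable, so m*(I cap Q) = 0 (cover each rational by intervals whose total length is arbitrarily small). By countable subadditivity m*(I) <= m*(I cap Q) + m*(I \ Q), hence m*(I \ Q) >= m(I) = 1. The reverse inequality m*(I \ Q) <= m*(I) = 1 is trivial since (I \ Q) is a subset of I. Therefore m*(I \ Q) = 1.

1


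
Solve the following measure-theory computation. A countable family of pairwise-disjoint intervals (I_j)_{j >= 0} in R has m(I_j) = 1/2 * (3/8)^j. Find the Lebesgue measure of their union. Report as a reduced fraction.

By countable additivity of the Lebesgue measure on pairwise disjoint measurable sets,
  m(union_{j >= 0} I_j) = sum_{j >= 0} m(I_j) = sum_{j >= 0} a * r^j,
  with a = 1/2 and r = 3/8.
Since 0 < r = 3/8 < 1, the geometric series converges:
  sum_{j >= 0} a * r^j = a / (1 - r).
  = 1/2 / (1 - 3/8)
  = 1/2 / (5/8)
  = 4/5.

4/5


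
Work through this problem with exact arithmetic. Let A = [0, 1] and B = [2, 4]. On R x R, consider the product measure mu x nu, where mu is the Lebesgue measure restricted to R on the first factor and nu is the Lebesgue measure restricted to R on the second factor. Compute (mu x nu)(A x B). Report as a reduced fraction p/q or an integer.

For a measurable rectangle A x B, the product measure satisfies
  (mu x nu)(A x B) = mu(A) * nu(B).
  mu(A) = 1.
  nu(B) = 2.
  (mu x nu)(A x B) = 1 * 2 = 2.

2


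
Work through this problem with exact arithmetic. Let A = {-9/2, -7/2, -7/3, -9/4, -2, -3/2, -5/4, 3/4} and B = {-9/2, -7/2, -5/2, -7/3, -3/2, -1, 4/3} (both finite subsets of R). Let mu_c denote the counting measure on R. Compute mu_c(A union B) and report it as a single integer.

Counting measure on a finite set equals cardinality. By inclusion-exclusion, |A union B| = |A| + |B| - |A cap B|.
|A| = 8, |B| = 7, |A cap B| = 4.
So mu_c(A union B) = 8 + 7 - 4 = 11.

11


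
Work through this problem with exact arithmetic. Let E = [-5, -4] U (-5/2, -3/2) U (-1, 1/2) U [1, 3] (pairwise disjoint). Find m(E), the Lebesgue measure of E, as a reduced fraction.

For pairwise disjoint intervals, m(union_i I_i) = sum_i m(I_i),
and m is invariant under swapping open/closed endpoints (single points have measure 0).
So m(E) = sum_i (b_i - a_i).
  I_1 has length -4 - (-5) = 1.
  I_2 has length -3/2 - (-5/2) = 1.
  I_3 has length 1/2 - (-1) = 3/2.
  I_4 has length 3 - 1 = 2.
Summing:
  m(E) = 1 + 1 + 3/2 + 2 = 11/2.

11/2


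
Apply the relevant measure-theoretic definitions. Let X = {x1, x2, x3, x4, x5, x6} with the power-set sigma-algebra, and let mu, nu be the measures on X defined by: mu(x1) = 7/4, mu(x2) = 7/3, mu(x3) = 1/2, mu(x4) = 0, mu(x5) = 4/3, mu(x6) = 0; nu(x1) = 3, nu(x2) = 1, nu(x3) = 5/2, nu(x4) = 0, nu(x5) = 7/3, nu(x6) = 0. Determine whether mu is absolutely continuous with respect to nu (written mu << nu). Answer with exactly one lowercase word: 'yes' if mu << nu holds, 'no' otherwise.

mu << nu means: every nu-null measurable set is also mu-null; equivalently, for every atom x, if nu({x}) = 0 then mu({x}) = 0.
Checking each atom:
  x1: nu = 3 > 0 -> no constraint.
  x2: nu = 1 > 0 -> no constraint.
  x3: nu = 5/2 > 0 -> no constraint.
  x4: nu = 0, mu = 0 -> consistent with mu << nu.
  x5: nu = 7/3 > 0 -> no constraint.
  x6: nu = 0, mu = 0 -> consistent with mu << nu.
No atom violates the condition. Therefore mu << nu.

yes


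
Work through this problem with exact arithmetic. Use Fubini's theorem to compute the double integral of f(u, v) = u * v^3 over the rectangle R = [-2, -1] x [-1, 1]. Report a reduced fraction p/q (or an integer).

f(u, v) is a tensor product of a function of u and a function of v, and both factors are bounded continuous (hence Lebesgue integrable) on the rectangle, so Fubini's theorem applies:
  integral_R f d(m x m) = (integral_a1^b1 u du) * (integral_a2^b2 v^3 dv).
Inner integral in u: integral_{-2}^{-1} u du = ((-1)^2 - (-2)^2)/2
  = -3/2.
Inner integral in v: integral_{-1}^{1} v^3 dv = (1^4 - (-1)^4)/4
  = 0.
Product: (-3/2) * (0) = 0.

0


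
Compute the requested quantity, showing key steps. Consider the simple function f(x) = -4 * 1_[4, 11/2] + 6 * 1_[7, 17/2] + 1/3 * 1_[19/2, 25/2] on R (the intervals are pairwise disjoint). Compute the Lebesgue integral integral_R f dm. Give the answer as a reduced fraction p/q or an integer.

For a simple function f = sum_i c_i * 1_{A_i} with disjoint A_i,
  integral f dm = sum_i c_i * m(A_i).
Lengths of the A_i:
  m(A_1) = 11/2 - 4 = 3/2.
  m(A_2) = 17/2 - 7 = 3/2.
  m(A_3) = 25/2 - 19/2 = 3.
Contributions c_i * m(A_i):
  (-4) * (3/2) = -6.
  (6) * (3/2) = 9.
  (1/3) * (3) = 1.
Total: -6 + 9 + 1 = 4.

4


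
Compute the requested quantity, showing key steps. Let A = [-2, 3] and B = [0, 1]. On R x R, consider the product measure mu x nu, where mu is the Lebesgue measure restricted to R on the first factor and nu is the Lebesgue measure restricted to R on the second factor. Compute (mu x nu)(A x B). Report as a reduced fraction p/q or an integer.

For a measurable rectangle A x B, the product measure satisfies
  (mu x nu)(A x B) = mu(A) * nu(B).
  mu(A) = 5.
  nu(B) = 1.
  (mu x nu)(A x B) = 5 * 1 = 5.

5


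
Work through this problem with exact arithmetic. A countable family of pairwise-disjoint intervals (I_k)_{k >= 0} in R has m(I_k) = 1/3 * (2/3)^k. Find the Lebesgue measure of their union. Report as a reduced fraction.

By countable additivity of the Lebesgue measure on pairwise disjoint measurable sets,
  m(union_{k >= 0} I_k) = sum_{k >= 0} m(I_k) = sum_{k >= 0} a * r^k,
  with a = 1/3 and r = 2/3.
Since 0 < r = 2/3 < 1, the geometric series converges:
  sum_{k >= 0} a * r^k = a / (1 - r).
  = 1/3 / (1 - 2/3)
  = 1/3 / (1/3)
  = 1.

1


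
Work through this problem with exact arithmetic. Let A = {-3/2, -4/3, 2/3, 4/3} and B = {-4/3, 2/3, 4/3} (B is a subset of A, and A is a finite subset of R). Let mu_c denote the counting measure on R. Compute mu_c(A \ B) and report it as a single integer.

Counting measure assigns mu_c(E) = |E| (number of elements) when E is finite. For B subset A, A \ B is the set of elements of A not in B, so |A \ B| = |A| - |B|.
|A| = 4, |B| = 3, so mu_c(A \ B) = 4 - 3 = 1.

1


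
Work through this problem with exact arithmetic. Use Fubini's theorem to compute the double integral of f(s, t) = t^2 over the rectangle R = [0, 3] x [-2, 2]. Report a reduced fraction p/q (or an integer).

f(s, t) is a tensor product of a function of s and a function of t, and both factors are bounded continuous (hence Lebesgue integrable) on the rectangle, so Fubini's theorem applies:
  integral_R f d(m x m) = (integral_a1^b1 1 ds) * (integral_a2^b2 t^2 dt).
Inner integral in s: integral_{0}^{3} 1 ds = (3^1 - 0^1)/1
  = 3.
Inner integral in t: integral_{-2}^{2} t^2 dt = (2^3 - (-2)^3)/3
  = 16/3.
Product: (3) * (16/3) = 16.

16


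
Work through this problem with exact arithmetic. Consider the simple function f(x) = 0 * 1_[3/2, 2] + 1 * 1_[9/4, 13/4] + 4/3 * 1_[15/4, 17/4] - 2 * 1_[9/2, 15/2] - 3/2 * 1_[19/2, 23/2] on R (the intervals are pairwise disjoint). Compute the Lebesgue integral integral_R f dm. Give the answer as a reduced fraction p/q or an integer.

For a simple function f = sum_i c_i * 1_{A_i} with disjoint A_i,
  integral f dm = sum_i c_i * m(A_i).
Lengths of the A_i:
  m(A_1) = 2 - 3/2 = 1/2.
  m(A_2) = 13/4 - 9/4 = 1.
  m(A_3) = 17/4 - 15/4 = 1/2.
  m(A_4) = 15/2 - 9/2 = 3.
  m(A_5) = 23/2 - 19/2 = 2.
Contributions c_i * m(A_i):
  (0) * (1/2) = 0.
  (1) * (1) = 1.
  (4/3) * (1/2) = 2/3.
  (-2) * (3) = -6.
  (-3/2) * (2) = -3.
Total: 0 + 1 + 2/3 - 6 - 3 = -22/3.

-22/3


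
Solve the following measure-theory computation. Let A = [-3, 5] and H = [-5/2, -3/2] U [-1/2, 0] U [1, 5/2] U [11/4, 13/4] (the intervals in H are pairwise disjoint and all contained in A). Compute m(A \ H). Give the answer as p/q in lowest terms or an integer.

The ambient interval has length m(A) = 5 - (-3) = 8.
Since the holes are disjoint and sit inside A, by finite additivity
  m(H) = sum_i (b_i - a_i), and m(A \ H) = m(A) - m(H).
Computing the hole measures:
  m(H_1) = -3/2 - (-5/2) = 1.
  m(H_2) = 0 - (-1/2) = 1/2.
  m(H_3) = 5/2 - 1 = 3/2.
  m(H_4) = 13/4 - 11/4 = 1/2.
Summed: m(H) = 1 + 1/2 + 3/2 + 1/2 = 7/2.
So m(A \ H) = 8 - 7/2 = 9/2.

9/2


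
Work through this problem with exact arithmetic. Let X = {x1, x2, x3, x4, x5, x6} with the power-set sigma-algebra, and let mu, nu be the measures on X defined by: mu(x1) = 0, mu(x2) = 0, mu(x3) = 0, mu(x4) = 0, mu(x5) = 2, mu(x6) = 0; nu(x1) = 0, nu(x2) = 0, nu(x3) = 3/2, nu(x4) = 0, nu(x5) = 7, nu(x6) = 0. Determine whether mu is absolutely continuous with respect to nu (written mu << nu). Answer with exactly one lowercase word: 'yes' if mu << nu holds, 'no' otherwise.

mu << nu means: every nu-null measurable set is also mu-null; equivalently, for every atom x, if nu({x}) = 0 then mu({x}) = 0.
Checking each atom:
  x1: nu = 0, mu = 0 -> consistent with mu << nu.
  x2: nu = 0, mu = 0 -> consistent with mu << nu.
  x3: nu = 3/2 > 0 -> no constraint.
  x4: nu = 0, mu = 0 -> consistent with mu << nu.
  x5: nu = 7 > 0 -> no constraint.
  x6: nu = 0, mu = 0 -> consistent with mu << nu.
No atom violates the condition. Therefore mu << nu.

yes


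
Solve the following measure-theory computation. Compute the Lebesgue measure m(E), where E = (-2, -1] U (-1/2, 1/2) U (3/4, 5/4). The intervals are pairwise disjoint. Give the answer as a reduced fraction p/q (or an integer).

For pairwise disjoint intervals, m(union_i I_i) = sum_i m(I_i),
and m is invariant under swapping open/closed endpoints (single points have measure 0).
So m(E) = sum_i (b_i - a_i).
  I_1 has length -1 - (-2) = 1.
  I_2 has length 1/2 - (-1/2) = 1.
  I_3 has length 5/4 - 3/4 = 1/2.
Summing:
  m(E) = 1 + 1 + 1/2 = 5/2.

5/2


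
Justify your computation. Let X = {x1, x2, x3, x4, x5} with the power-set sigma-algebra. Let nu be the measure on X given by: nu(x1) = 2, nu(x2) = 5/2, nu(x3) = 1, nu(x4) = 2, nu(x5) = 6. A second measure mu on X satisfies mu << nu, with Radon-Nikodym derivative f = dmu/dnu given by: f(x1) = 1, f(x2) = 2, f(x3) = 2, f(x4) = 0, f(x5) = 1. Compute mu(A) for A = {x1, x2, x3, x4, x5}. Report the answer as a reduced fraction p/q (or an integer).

By the defining property of the Radon-Nikodym derivative, for every measurable set A,
  mu(A) = integral_A f dnu.
Since nu is a discrete measure concentrated on the atoms of X, the integral over A reduces to the sum
  mu(A) = sum_{x in A} f(x) * nu({x}).
Computing each term:
  x1: f(x1) * nu(x1) = 1 * 2 = 2.
  x2: f(x2) * nu(x2) = 2 * 5/2 = 5.
  x3: f(x3) * nu(x3) = 2 * 1 = 2.
  x4: f(x4) * nu(x4) = 0 * 2 = 0.
  x5: f(x5) * nu(x5) = 1 * 6 = 6.
Summing: mu(A) = 2 + 5 + 2 + 0 + 6 = 15.

15


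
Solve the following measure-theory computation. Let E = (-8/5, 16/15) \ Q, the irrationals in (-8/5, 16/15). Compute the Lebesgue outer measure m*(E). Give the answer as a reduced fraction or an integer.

The interval I = (-8/5, 16/15) has m(I) = 16/15 - (-8/5) = 8/3 (endpoints are measure-zero, so open/closed/half-open agree). Write I = (I cap Q) u (I \ Q). The rationals in I are countable, so m*(I cap Q) = 0 (cover each rational by intervals whose total length is arbitrarily small). By countable subadditivity m*(I) <= m*(I cap Q) + m*(I \ Q), hence m*(I \ Q) >= m(I) = 8/3. The reverse inequality m*(I \ Q) <= m*(I) = 8/3 is trivial since (I \ Q) is a subset of I. Therefore m*(I \ Q) = 8/3.

8/3


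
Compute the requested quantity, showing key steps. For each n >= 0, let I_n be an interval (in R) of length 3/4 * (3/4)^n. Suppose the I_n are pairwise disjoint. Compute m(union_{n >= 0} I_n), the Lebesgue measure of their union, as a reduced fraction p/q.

By countable additivity of the Lebesgue measure on pairwise disjoint measurable sets,
  m(union_{n >= 0} I_n) = sum_{n >= 0} m(I_n) = sum_{n >= 0} a * r^n,
  with a = 3/4 and r = 3/4.
Since 0 < r = 3/4 < 1, the geometric series converges:
  sum_{n >= 0} a * r^n = a / (1 - r).
  = 3/4 / (1 - 3/4)
  = 3/4 / (1/4)
  = 3.

3


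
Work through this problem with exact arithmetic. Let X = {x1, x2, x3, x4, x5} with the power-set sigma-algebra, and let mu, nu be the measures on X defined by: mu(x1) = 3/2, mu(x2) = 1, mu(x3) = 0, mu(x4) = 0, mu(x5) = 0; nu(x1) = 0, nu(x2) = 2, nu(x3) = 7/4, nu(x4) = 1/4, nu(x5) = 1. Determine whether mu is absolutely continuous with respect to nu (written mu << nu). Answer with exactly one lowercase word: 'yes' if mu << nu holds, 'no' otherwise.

mu << nu means: every nu-null measurable set is also mu-null; equivalently, for every atom x, if nu({x}) = 0 then mu({x}) = 0.
Checking each atom:
  x1: nu = 0, mu = 3/2 > 0 -> violates mu << nu.
  x2: nu = 2 > 0 -> no constraint.
  x3: nu = 7/4 > 0 -> no constraint.
  x4: nu = 1/4 > 0 -> no constraint.
  x5: nu = 1 > 0 -> no constraint.
The atom(s) x1 violate the condition (nu = 0 but mu > 0). Therefore mu is NOT absolutely continuous w.r.t. nu.

no


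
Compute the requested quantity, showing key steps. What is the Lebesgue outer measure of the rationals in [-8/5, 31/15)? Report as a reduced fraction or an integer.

Q cap [-8/5, 31/15) is countable; list its elements as q_1, q_2, ... . Fix eps > 0 and cover the k-th point by an interval of length eps * 2^(-k). The cover has total length eps * sum_{k>=1} 2^(-k) = eps, so by definition of outer measure m*(Q cap [-8/5, 31/15)) <= eps. Since eps was arbitrary and m* >= 0, the outer measure is 0.

0


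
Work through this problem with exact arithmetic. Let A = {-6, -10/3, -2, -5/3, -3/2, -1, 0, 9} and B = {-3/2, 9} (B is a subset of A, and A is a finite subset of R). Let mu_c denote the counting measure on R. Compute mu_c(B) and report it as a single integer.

Counting measure assigns mu_c(E) = |E| (number of elements) when E is finite.
B has 2 element(s), so mu_c(B) = 2.

2


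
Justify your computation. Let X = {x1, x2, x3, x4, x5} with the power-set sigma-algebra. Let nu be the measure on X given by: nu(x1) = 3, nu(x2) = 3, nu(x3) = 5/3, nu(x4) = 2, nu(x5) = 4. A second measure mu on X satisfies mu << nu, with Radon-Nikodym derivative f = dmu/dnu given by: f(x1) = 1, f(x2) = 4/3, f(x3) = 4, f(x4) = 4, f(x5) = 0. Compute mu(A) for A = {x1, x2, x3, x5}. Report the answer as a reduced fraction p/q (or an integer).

By the defining property of the Radon-Nikodym derivative, for every measurable set A,
  mu(A) = integral_A f dnu.
Since nu is a discrete measure concentrated on the atoms of X, the integral over A reduces to the sum
  mu(A) = sum_{x in A} f(x) * nu({x}).
Computing each term:
  x1: f(x1) * nu(x1) = 1 * 3 = 3.
  x2: f(x2) * nu(x2) = 4/3 * 3 = 4.
  x3: f(x3) * nu(x3) = 4 * 5/3 = 20/3.
  x5: f(x5) * nu(x5) = 0 * 4 = 0.
Summing: mu(A) = 3 + 4 + 20/3 + 0 = 41/3.

41/3


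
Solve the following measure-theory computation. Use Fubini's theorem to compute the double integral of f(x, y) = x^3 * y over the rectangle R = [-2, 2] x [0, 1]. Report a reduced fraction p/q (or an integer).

f(x, y) is a tensor product of a function of x and a function of y, and both factors are bounded continuous (hence Lebesgue integrable) on the rectangle, so Fubini's theorem applies:
  integral_R f d(m x m) = (integral_a1^b1 x^3 dx) * (integral_a2^b2 y dy).
Inner integral in x: integral_{-2}^{2} x^3 dx = (2^4 - (-2)^4)/4
  = 0.
Inner integral in y: integral_{0}^{1} y dy = (1^2 - 0^2)/2
  = 1/2.
Product: (0) * (1/2) = 0.

0


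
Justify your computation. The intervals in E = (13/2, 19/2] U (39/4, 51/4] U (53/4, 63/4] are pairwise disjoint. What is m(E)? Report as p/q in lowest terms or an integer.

For pairwise disjoint intervals, m(union_i I_i) = sum_i m(I_i),
and m is invariant under swapping open/closed endpoints (single points have measure 0).
So m(E) = sum_i (b_i - a_i).
  I_1 has length 19/2 - 13/2 = 3.
  I_2 has length 51/4 - 39/4 = 3.
  I_3 has length 63/4 - 53/4 = 5/2.
Summing:
  m(E) = 3 + 3 + 5/2 = 17/2.

17/2


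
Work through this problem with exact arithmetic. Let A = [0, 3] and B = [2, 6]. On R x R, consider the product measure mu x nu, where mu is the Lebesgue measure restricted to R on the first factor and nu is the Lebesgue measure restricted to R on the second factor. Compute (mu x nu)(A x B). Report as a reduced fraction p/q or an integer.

For a measurable rectangle A x B, the product measure satisfies
  (mu x nu)(A x B) = mu(A) * nu(B).
  mu(A) = 3.
  nu(B) = 4.
  (mu x nu)(A x B) = 3 * 4 = 12.

12


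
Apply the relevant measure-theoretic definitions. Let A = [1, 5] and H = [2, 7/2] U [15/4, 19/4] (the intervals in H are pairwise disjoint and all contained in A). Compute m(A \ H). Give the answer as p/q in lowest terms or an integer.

The ambient interval has length m(A) = 5 - 1 = 4.
Since the holes are disjoint and sit inside A, by finite additivity
  m(H) = sum_i (b_i - a_i), and m(A \ H) = m(A) - m(H).
Computing the hole measures:
  m(H_1) = 7/2 - 2 = 3/2.
  m(H_2) = 19/4 - 15/4 = 1.
Summed: m(H) = 3/2 + 1 = 5/2.
So m(A \ H) = 4 - 5/2 = 3/2.

3/2


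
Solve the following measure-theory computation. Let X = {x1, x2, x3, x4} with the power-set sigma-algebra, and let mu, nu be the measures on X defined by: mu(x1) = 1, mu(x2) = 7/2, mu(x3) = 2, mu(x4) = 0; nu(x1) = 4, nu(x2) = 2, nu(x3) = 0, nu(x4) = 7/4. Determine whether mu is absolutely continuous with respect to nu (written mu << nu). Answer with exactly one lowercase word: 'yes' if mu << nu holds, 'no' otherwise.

mu << nu means: every nu-null measurable set is also mu-null; equivalently, for every atom x, if nu({x}) = 0 then mu({x}) = 0.
Checking each atom:
  x1: nu = 4 > 0 -> no constraint.
  x2: nu = 2 > 0 -> no constraint.
  x3: nu = 0, mu = 2 > 0 -> violates mu << nu.
  x4: nu = 7/4 > 0 -> no constraint.
The atom(s) x3 violate the condition (nu = 0 but mu > 0). Therefore mu is NOT absolutely continuous w.r.t. nu.

no


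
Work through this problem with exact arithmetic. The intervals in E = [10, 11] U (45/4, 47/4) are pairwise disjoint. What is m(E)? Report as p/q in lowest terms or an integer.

For pairwise disjoint intervals, m(union_i I_i) = sum_i m(I_i),
and m is invariant under swapping open/closed endpoints (single points have measure 0).
So m(E) = sum_i (b_i - a_i).
  I_1 has length 11 - 10 = 1.
  I_2 has length 47/4 - 45/4 = 1/2.
Summing:
  m(E) = 1 + 1/2 = 3/2.

3/2


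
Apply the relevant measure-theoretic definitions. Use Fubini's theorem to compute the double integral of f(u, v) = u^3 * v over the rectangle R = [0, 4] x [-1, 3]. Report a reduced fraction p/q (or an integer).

f(u, v) is a tensor product of a function of u and a function of v, and both factors are bounded continuous (hence Lebesgue integrable) on the rectangle, so Fubini's theorem applies:
  integral_R f d(m x m) = (integral_a1^b1 u^3 du) * (integral_a2^b2 v dv).
Inner integral in u: integral_{0}^{4} u^3 du = (4^4 - 0^4)/4
  = 64.
Inner integral in v: integral_{-1}^{3} v dv = (3^2 - (-1)^2)/2
  = 4.
Product: (64) * (4) = 256.

256


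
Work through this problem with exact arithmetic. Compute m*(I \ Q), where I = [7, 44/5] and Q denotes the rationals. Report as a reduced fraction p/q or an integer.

The interval I = [7, 44/5] has m(I) = 44/5 - 7 = 9/5 (endpoints are measure-zero, so open/closed/half-open agree). Write I = (I cap Q) u (I \ Q). The rationals in I are countable, so m*(I cap Q) = 0 (cover each rational by intervals whose total length is arbitrarily small). By countable subadditivity m*(I) <= m*(I cap Q) + m*(I \ Q), hence m*(I \ Q) >= m(I) = 9/5. The reverse inequality m*(I \ Q) <= m*(I) = 9/5 is trivial since (I \ Q) is a subset of I. Therefore m*(I \ Q) = 9/5.

9/5


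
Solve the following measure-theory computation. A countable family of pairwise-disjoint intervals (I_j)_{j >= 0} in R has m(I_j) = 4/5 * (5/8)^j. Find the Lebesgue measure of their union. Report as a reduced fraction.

By countable additivity of the Lebesgue measure on pairwise disjoint measurable sets,
  m(union_{j >= 0} I_j) = sum_{j >= 0} m(I_j) = sum_{j >= 0} a * r^j,
  with a = 4/5 and r = 5/8.
Since 0 < r = 5/8 < 1, the geometric series converges:
  sum_{j >= 0} a * r^j = a / (1 - r).
  = 4/5 / (1 - 5/8)
  = 4/5 / (3/8)
  = 32/15.

32/15


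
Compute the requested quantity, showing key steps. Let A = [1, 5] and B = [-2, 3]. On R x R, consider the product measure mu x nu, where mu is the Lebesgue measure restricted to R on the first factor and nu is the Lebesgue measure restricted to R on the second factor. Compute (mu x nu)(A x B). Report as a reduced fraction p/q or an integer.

For a measurable rectangle A x B, the product measure satisfies
  (mu x nu)(A x B) = mu(A) * nu(B).
  mu(A) = 4.
  nu(B) = 5.
  (mu x nu)(A x B) = 4 * 5 = 20.

20


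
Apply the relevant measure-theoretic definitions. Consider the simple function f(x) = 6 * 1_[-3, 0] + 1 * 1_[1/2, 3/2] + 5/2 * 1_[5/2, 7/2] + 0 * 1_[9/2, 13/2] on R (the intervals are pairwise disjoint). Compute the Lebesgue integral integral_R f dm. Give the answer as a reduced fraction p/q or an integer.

For a simple function f = sum_i c_i * 1_{A_i} with disjoint A_i,
  integral f dm = sum_i c_i * m(A_i).
Lengths of the A_i:
  m(A_1) = 0 - (-3) = 3.
  m(A_2) = 3/2 - 1/2 = 1.
  m(A_3) = 7/2 - 5/2 = 1.
  m(A_4) = 13/2 - 9/2 = 2.
Contributions c_i * m(A_i):
  (6) * (3) = 18.
  (1) * (1) = 1.
  (5/2) * (1) = 5/2.
  (0) * (2) = 0.
Total: 18 + 1 + 5/2 + 0 = 43/2.

43/2


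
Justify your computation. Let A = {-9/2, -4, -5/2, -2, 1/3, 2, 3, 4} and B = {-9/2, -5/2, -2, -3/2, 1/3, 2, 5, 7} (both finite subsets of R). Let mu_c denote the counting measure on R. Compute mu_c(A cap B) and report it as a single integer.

Counting measure on a finite set equals cardinality. mu_c(A cap B) = |A cap B| (elements appearing in both).
Enumerating the elements of A that also lie in B gives 5 element(s).
So mu_c(A cap B) = 5.

5


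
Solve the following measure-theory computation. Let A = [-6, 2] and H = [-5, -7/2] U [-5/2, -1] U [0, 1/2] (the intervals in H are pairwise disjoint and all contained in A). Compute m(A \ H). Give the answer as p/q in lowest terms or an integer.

The ambient interval has length m(A) = 2 - (-6) = 8.
Since the holes are disjoint and sit inside A, by finite additivity
  m(H) = sum_i (b_i - a_i), and m(A \ H) = m(A) - m(H).
Computing the hole measures:
  m(H_1) = -7/2 - (-5) = 3/2.
  m(H_2) = -1 - (-5/2) = 3/2.
  m(H_3) = 1/2 - 0 = 1/2.
Summed: m(H) = 3/2 + 3/2 + 1/2 = 7/2.
So m(A \ H) = 8 - 7/2 = 9/2.

9/2


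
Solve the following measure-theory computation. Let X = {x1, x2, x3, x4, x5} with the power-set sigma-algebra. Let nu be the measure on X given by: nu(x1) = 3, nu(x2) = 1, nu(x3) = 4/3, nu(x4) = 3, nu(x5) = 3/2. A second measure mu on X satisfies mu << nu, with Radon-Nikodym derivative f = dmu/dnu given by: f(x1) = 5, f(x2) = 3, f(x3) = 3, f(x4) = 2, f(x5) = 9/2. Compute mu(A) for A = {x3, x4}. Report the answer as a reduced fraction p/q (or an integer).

By the defining property of the Radon-Nikodym derivative, for every measurable set A,
  mu(A) = integral_A f dnu.
Since nu is a discrete measure concentrated on the atoms of X, the integral over A reduces to the sum
  mu(A) = sum_{x in A} f(x) * nu({x}).
Computing each term:
  x3: f(x3) * nu(x3) = 3 * 4/3 = 4.
  x4: f(x4) * nu(x4) = 2 * 3 = 6.
Summing: mu(A) = 4 + 6 = 10.

10


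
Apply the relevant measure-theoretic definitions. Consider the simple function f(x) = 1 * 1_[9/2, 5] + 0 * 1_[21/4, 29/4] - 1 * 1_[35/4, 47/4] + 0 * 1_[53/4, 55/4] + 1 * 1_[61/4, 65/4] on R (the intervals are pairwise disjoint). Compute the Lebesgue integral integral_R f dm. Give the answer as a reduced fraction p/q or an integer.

For a simple function f = sum_i c_i * 1_{A_i} with disjoint A_i,
  integral f dm = sum_i c_i * m(A_i).
Lengths of the A_i:
  m(A_1) = 5 - 9/2 = 1/2.
  m(A_2) = 29/4 - 21/4 = 2.
  m(A_3) = 47/4 - 35/4 = 3.
  m(A_4) = 55/4 - 53/4 = 1/2.
  m(A_5) = 65/4 - 61/4 = 1.
Contributions c_i * m(A_i):
  (1) * (1/2) = 1/2.
  (0) * (2) = 0.
  (-1) * (3) = -3.
  (0) * (1/2) = 0.
  (1) * (1) = 1.
Total: 1/2 + 0 - 3 + 0 + 1 = -3/2.

-3/2


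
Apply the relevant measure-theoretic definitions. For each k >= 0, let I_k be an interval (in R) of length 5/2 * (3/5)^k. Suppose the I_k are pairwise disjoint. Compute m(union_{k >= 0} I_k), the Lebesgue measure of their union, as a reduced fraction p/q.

By countable additivity of the Lebesgue measure on pairwise disjoint measurable sets,
  m(union_{k >= 0} I_k) = sum_{k >= 0} m(I_k) = sum_{k >= 0} a * r^k,
  with a = 5/2 and r = 3/5.
Since 0 < r = 3/5 < 1, the geometric series converges:
  sum_{k >= 0} a * r^k = a / (1 - r).
  = 5/2 / (1 - 3/5)
  = 5/2 / (2/5)
  = 25/4.

25/4


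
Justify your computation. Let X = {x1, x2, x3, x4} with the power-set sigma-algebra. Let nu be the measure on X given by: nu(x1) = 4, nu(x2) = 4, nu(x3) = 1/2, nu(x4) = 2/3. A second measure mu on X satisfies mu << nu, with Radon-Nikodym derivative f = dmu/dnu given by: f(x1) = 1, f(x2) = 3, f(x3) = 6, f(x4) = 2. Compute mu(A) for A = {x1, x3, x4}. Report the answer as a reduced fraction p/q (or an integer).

By the defining property of the Radon-Nikodym derivative, for every measurable set A,
  mu(A) = integral_A f dnu.
Since nu is a discrete measure concentrated on the atoms of X, the integral over A reduces to the sum
  mu(A) = sum_{x in A} f(x) * nu({x}).
Computing each term:
  x1: f(x1) * nu(x1) = 1 * 4 = 4.
  x3: f(x3) * nu(x3) = 6 * 1/2 = 3.
  x4: f(x4) * nu(x4) = 2 * 2/3 = 4/3.
Summing: mu(A) = 4 + 3 + 4/3 = 25/3.

25/3


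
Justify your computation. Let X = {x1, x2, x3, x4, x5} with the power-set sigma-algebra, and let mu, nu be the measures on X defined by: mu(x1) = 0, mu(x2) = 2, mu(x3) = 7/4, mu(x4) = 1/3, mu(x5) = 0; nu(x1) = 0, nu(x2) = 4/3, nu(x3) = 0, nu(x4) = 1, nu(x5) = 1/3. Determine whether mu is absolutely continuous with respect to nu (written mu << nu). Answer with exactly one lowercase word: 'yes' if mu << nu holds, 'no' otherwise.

mu << nu means: every nu-null measurable set is also mu-null; equivalently, for every atom x, if nu({x}) = 0 then mu({x}) = 0.
Checking each atom:
  x1: nu = 0, mu = 0 -> consistent with mu << nu.
  x2: nu = 4/3 > 0 -> no constraint.
  x3: nu = 0, mu = 7/4 > 0 -> violates mu << nu.
  x4: nu = 1 > 0 -> no constraint.
  x5: nu = 1/3 > 0 -> no constraint.
The atom(s) x3 violate the condition (nu = 0 but mu > 0). Therefore mu is NOT absolutely continuous w.r.t. nu.

no


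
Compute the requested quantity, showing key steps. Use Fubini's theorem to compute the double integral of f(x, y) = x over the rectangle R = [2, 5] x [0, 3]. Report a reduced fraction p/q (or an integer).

f(x, y) is a tensor product of a function of x and a function of y, and both factors are bounded continuous (hence Lebesgue integrable) on the rectangle, so Fubini's theorem applies:
  integral_R f d(m x m) = (integral_a1^b1 x dx) * (integral_a2^b2 1 dy).
Inner integral in x: integral_{2}^{5} x dx = (5^2 - 2^2)/2
  = 21/2.
Inner integral in y: integral_{0}^{3} 1 dy = (3^1 - 0^1)/1
  = 3.
Product: (21/2) * (3) = 63/2.

63/2


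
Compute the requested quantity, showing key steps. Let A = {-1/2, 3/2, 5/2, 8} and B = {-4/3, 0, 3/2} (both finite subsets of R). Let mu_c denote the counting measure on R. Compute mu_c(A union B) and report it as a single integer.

Counting measure on a finite set equals cardinality. By inclusion-exclusion, |A union B| = |A| + |B| - |A cap B|.
|A| = 4, |B| = 3, |A cap B| = 1.
So mu_c(A union B) = 4 + 3 - 1 = 6.

6


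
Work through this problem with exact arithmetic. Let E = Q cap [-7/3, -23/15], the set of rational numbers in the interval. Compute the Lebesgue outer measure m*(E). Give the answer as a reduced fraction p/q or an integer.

Q cap [-7/3, -23/15] is countable; list its elements as q_1, q_2, ... . Fix eps > 0 and cover the k-th point by an interval of length eps * 2^(-k). The cover has total length eps * sum_{k>=1} 2^(-k) = eps, so by definition of outer measure m*(Q cap [-7/3, -23/15]) <= eps. Since eps was arbitrary and m* >= 0, the outer measure is 0.

0


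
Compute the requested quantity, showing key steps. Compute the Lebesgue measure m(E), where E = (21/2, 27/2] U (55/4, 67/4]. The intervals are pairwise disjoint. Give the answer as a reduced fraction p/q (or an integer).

For pairwise disjoint intervals, m(union_i I_i) = sum_i m(I_i),
and m is invariant under swapping open/closed endpoints (single points have measure 0).
So m(E) = sum_i (b_i - a_i).
  I_1 has length 27/2 - 21/2 = 3.
  I_2 has length 67/4 - 55/4 = 3.
Summing:
  m(E) = 3 + 3 = 6.

6


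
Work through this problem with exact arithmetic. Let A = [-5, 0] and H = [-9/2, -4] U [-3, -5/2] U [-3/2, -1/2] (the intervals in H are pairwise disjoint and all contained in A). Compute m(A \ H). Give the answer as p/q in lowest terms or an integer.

The ambient interval has length m(A) = 0 - (-5) = 5.
Since the holes are disjoint and sit inside A, by finite additivity
  m(H) = sum_i (b_i - a_i), and m(A \ H) = m(A) - m(H).
Computing the hole measures:
  m(H_1) = -4 - (-9/2) = 1/2.
  m(H_2) = -5/2 - (-3) = 1/2.
  m(H_3) = -1/2 - (-3/2) = 1.
Summed: m(H) = 1/2 + 1/2 + 1 = 2.
So m(A \ H) = 5 - 2 = 3.

3


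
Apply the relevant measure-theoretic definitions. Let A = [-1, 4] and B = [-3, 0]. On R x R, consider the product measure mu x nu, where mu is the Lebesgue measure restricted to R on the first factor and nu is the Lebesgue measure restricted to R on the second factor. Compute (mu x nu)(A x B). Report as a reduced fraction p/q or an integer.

For a measurable rectangle A x B, the product measure satisfies
  (mu x nu)(A x B) = mu(A) * nu(B).
  mu(A) = 5.
  nu(B) = 3.
  (mu x nu)(A x B) = 5 * 3 = 15.

15


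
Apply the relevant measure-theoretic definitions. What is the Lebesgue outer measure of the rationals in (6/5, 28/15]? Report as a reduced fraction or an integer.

The set Q cap (6/5, 28/15] is countable (a subset of the countable set Q). Lebesgue outer measure of any countable set is 0: each singleton {q} has m*({q}) = 0, and by countable subadditivity m*(union_k {q_k}) <= sum_k m*({q_k}) = sum_k 0 = 0. The reverse inequality m*(E) >= 0 is automatic. So m*(Q cap (6/5, 28/15]) = 0.

0


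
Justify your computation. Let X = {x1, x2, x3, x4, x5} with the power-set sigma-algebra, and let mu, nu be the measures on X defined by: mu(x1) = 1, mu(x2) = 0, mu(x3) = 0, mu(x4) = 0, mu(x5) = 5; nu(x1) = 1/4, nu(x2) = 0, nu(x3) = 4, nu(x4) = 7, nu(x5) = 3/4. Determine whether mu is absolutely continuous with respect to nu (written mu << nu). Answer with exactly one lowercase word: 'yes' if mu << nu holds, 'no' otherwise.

mu << nu means: every nu-null measurable set is also mu-null; equivalently, for every atom x, if nu({x}) = 0 then mu({x}) = 0.
Checking each atom:
  x1: nu = 1/4 > 0 -> no constraint.
  x2: nu = 0, mu = 0 -> consistent with mu << nu.
  x3: nu = 4 > 0 -> no constraint.
  x4: nu = 7 > 0 -> no constraint.
  x5: nu = 3/4 > 0 -> no constraint.
No atom violates the condition. Therefore mu << nu.

yes


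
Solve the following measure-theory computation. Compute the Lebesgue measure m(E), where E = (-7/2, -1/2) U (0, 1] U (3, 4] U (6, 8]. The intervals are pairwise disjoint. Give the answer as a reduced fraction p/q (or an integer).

For pairwise disjoint intervals, m(union_i I_i) = sum_i m(I_i),
and m is invariant under swapping open/closed endpoints (single points have measure 0).
So m(E) = sum_i (b_i - a_i).
  I_1 has length -1/2 - (-7/2) = 3.
  I_2 has length 1 - 0 = 1.
  I_3 has length 4 - 3 = 1.
  I_4 has length 8 - 6 = 2.
Summing:
  m(E) = 3 + 1 + 1 + 2 = 7.

7


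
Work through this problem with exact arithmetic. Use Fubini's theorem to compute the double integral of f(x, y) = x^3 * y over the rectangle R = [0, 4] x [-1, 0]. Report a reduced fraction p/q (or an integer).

f(x, y) is a tensor product of a function of x and a function of y, and both factors are bounded continuous (hence Lebesgue integrable) on the rectangle, so Fubini's theorem applies:
  integral_R f d(m x m) = (integral_a1^b1 x^3 dx) * (integral_a2^b2 y dy).
Inner integral in x: integral_{0}^{4} x^3 dx = (4^4 - 0^4)/4
  = 64.
Inner integral in y: integral_{-1}^{0} y dy = (0^2 - (-1)^2)/2
  = -1/2.
Product: (64) * (-1/2) = -32.

-32


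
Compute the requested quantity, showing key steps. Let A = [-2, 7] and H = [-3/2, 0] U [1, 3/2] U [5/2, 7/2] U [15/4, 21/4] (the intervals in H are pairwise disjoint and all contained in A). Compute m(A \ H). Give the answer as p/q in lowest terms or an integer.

The ambient interval has length m(A) = 7 - (-2) = 9.
Since the holes are disjoint and sit inside A, by finite additivity
  m(H) = sum_i (b_i - a_i), and m(A \ H) = m(A) - m(H).
Computing the hole measures:
  m(H_1) = 0 - (-3/2) = 3/2.
  m(H_2) = 3/2 - 1 = 1/2.
  m(H_3) = 7/2 - 5/2 = 1.
  m(H_4) = 21/4 - 15/4 = 3/2.
Summed: m(H) = 3/2 + 1/2 + 1 + 3/2 = 9/2.
So m(A \ H) = 9 - 9/2 = 9/2.

9/2
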